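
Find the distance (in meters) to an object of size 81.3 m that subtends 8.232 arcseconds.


D = size / theta_rad, theta_rad = 8.232 * pi/(180*3600) = 3.991e-05, D = 2.037e+06

2.037e+06 m


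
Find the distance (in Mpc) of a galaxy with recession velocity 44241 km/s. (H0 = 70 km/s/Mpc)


d = v / H0 = 44241 / 70 = 632.0143

632.0143 Mpc


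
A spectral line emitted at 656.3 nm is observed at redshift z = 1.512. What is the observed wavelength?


lam_obs = lam_emit * (1 + z) = 656.3 * (1 + 1.512) = 1648.6256

1648.6256 nm


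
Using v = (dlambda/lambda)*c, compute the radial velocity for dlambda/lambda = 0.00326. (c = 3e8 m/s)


v = (dlambda/lambda) * c = 0.00326 * 3e8 = 978000.0

978000.0 m/s


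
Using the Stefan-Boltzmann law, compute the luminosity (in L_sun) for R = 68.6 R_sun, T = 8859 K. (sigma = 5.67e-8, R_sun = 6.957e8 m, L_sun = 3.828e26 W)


R = 68.6 * 6.957e8 m = 4.772502e+10 m. L = 4*pi*R^2*sigma*T^4 = 4*pi*(4.772502e+10)^2 * 5.67e-8 * 8859^4 = 9.99594753e+30 W. L/L_sun = 9.99594753e+30 / 3.828e26 = 26112.7156

26112.7156 L_sun


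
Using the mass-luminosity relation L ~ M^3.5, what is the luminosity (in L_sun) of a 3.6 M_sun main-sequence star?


L/L_sun = (M/M_sun)^3.5 = 3.6^3.5 = 88.5235

88.5235 L_sun


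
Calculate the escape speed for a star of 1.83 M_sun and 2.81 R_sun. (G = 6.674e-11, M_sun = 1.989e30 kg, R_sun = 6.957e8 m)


M = 1.83 * 1.989e30 kg = 3.63987e+30 kg; R = 2.81 * 6.957e8 m = 1.954917e+09 m. v_esc = sqrt(2GM/R) = sqrt(2 * 6.674e-11 * 3.63987e+30 / 1.954917e+09) = 498524.9215

498524.9215 m/s


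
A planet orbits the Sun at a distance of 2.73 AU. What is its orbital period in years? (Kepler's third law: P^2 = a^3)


P = a^(3/2) = 2.73^1.5 = 4.5107

4.5107 years


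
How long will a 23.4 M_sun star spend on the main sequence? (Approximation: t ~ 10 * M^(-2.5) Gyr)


t = 10 * M^(-2.5) = 10 * 23.4^(-2.5) = 0.0038

0.0038 Gyr


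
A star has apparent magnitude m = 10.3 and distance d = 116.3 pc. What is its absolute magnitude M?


M = m - 5*log10(d) + 5 = 10.3 - 5*log10(116.3) + 5 = 4.9721

4.9721


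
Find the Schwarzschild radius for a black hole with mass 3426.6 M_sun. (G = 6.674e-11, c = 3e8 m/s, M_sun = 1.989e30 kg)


M = 3426.6 * 1.989e30 kg = 6.8155074e+33 kg. rs = 2GM/c^2 = 2 * 6.674e-11 * 6.8155074e+33 / (3e8)^2 = 1.011e+07

1.011e+07 m


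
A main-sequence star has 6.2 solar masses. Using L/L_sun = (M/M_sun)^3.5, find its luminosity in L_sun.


L/L_sun = (M/M_sun)^3.5 = 6.2^3.5 = 593.4319

593.4319 L_sun


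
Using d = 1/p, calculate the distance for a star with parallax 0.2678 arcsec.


d = 1/p = 1/0.2678 = 3.7341

3.7341 pc


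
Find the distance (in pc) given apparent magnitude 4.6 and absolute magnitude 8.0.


d = 10^((m - M + 5)/5) = 10^((4.6 - 8.0 + 5)/5) = 2.0893

2.0893 pc


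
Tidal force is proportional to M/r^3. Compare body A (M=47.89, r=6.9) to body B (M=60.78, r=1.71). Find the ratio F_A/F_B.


Ratio = (M1/r1^3) / (M2/r2^3) = (47.89/6.9^3) / (60.78/1.71^3) = 0.012

0.012


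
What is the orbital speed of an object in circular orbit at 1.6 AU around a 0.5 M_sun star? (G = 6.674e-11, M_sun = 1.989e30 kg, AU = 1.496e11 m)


v = sqrt(GM/r) = sqrt(6.674e-11 * 9.945e+29 / 2.394e+11) = 16652.1267

16652.1267 m/s


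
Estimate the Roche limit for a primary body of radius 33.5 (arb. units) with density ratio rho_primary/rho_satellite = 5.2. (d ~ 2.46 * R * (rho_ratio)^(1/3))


d_Roche = 2.46 * 33.5 * 5.2^(1/3) = 142.7735

142.7735


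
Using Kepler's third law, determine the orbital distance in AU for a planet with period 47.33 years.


a = P^(2/3) = 47.33^(2/3) = 13.0845

13.0845 AU


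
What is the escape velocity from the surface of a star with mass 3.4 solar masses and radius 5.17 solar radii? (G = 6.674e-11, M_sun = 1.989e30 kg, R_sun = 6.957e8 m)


M = 3.4 * 1.989e30 kg = 6.7626e+30 kg; R = 5.17 * 6.957e8 m = 3.596769e+09 m. v_esc = sqrt(2GM/R) = sqrt(2 * 6.674e-11 * 6.7626e+30 / 3.596769e+09) = 500966.4892

500966.4892 m/s


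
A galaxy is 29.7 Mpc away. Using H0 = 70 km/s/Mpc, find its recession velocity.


v = H0 * d = 70 * 29.7 = 2079.0

2079.0 km/s


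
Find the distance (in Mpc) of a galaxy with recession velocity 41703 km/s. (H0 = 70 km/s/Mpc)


d = v / H0 = 41703 / 70 = 595.7571

595.7571 Mpc


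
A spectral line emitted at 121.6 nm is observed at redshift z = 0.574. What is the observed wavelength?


lam_obs = lam_emit * (1 + z) = 121.6 * (1 + 0.574) = 191.3984

191.3984 nm


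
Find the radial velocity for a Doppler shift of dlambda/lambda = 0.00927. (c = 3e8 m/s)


v = (dlambda/lambda) * c = 0.00927 * 3e8 = 2.781e+06

2.781e+06 m/s


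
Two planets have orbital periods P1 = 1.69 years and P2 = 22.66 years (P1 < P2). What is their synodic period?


1/P_syn = |1/P1 - 1/P2| = |1/1.69 - 1/22.66| => P_syn = 1.8262

1.8262 years


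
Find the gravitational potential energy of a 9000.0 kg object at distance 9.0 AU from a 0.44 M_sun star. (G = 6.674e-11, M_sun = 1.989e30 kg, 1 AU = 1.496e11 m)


M = 0.44 * 1.989e30 kg = 8.7516e+29 kg; r = 9.0 AU * 1.496e11 m/AU = 1.3464e+12 m. U = -GM*m/r = -(6.674e-11 * 8.7516e+29 * 9000.0) / 1.3464e+12 = -3.904e+11

-3.904e+11 J


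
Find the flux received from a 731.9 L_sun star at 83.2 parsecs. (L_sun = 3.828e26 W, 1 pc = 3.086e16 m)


F = L / (4*pi*d^2) = 2.802e+29 / (4*pi*(2.568e+18)^2) = 3.382e-09

3.382e-09 W/m^2


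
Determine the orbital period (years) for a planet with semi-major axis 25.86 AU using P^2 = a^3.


P = a^(3/2) = 25.86^1.5 = 131.5052

131.5052 years


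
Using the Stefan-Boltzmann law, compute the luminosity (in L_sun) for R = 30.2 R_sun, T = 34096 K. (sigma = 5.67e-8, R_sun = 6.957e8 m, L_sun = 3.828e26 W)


R = 30.2 * 6.957e8 m = 2.101014e+10 m. L = 4*pi*R^2*sigma*T^4 = 4*pi*(2.101014e+10)^2 * 5.67e-8 * 34096^4 = 4.250740032e+32 W. L/L_sun = 4.250740032e+32 / 3.828e26 = 1.110e+06

1.110e+06 L_sun


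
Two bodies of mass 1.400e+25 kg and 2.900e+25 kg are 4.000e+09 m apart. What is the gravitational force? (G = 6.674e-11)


F = G*m1*m2/r^2 = 6.674e-11 * 1.400e+25 * 2.900e+25 / (4.000e+09)^2 = 6.674e-11 * 4.060e+50 / 1.600e+19 = 1.694e+21

1.694e+21 N


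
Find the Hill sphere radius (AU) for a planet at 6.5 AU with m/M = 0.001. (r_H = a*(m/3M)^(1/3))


r_H = a * (m/3M)^(1/3) = 6.5 * (0.001/3)^(1/3) = 0.4507

0.4507 AU


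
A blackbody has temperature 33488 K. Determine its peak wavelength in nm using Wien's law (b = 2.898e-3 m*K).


lam_max = b / T = 2.898e-3 / 33488 = 8.654e-08 m = 86.5385 nm

86.5385 nm


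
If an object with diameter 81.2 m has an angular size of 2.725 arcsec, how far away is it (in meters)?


D = size / theta_rad, theta_rad = 2.725 * pi/(180*3600) = 1.321e-05, D = 6.146e+06

6.146e+06 m


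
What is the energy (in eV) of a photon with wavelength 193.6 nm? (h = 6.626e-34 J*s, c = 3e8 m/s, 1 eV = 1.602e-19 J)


E = hc/lambda = 6.626e-34 * 3e8 / 1.936e-07 = 1.027e-18 J = 6.4092 eV

6.4092 eV


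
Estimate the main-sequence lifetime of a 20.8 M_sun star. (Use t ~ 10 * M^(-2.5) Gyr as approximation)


t = 10 * M^(-2.5) = 10 * 20.8^(-2.5) = 0.0051

0.0051 Gyr


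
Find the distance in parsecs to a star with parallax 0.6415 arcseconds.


d = 1/p = 1/0.6415 = 1.5588

1.5588 pc


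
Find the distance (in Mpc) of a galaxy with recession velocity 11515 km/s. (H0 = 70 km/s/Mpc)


d = v / H0 = 11515 / 70 = 164.5

164.5 Mpc


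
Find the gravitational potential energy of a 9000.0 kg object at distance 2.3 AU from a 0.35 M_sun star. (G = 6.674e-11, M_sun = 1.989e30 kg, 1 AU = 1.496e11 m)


M = 0.35 * 1.989e30 kg = 6.9615e+29 kg; r = 2.3 AU * 1.496e11 m/AU = 3.4408e+11 m. U = -GM*m/r = -(6.674e-11 * 6.9615e+29 * 9000.0) / 3.4408e+11 = -1.215e+12

-1.215e+12 J


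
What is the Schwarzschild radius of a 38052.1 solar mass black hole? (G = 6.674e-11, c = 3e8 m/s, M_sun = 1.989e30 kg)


M = 38052.1 * 1.989e30 kg = 7.56856269e+34 kg. rs = 2GM/c^2 = 2 * 6.674e-11 * 7.56856269e+34 / (3e8)^2 = 1.123e+08

1.123e+08 m


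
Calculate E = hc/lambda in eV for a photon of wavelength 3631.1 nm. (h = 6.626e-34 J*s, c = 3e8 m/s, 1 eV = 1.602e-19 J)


E = hc/lambda = 6.626e-34 * 3e8 / 3.631e-06 = 5.474e-20 J = 0.3417 eV

0.3417 eV


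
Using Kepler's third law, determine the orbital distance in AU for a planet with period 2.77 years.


a = P^(2/3) = 2.77^(2/3) = 1.9724

1.9724 AU


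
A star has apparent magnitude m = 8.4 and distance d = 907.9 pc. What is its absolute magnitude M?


M = m - 5*log10(d) + 5 = 8.4 - 5*log10(907.9) + 5 = -1.3902

-1.3902


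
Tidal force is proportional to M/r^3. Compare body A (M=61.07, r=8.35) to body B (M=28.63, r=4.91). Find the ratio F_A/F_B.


Ratio = (M1/r1^3) / (M2/r2^3) = (61.07/8.35^3) / (28.63/4.91^3) = 0.4337

0.4337


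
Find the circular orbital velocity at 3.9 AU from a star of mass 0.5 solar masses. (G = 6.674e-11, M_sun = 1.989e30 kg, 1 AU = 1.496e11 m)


v = sqrt(GM/r) = sqrt(6.674e-11 * 9.945e+29 / 5.834e+11) = 10665.8972

10665.8972 m/s


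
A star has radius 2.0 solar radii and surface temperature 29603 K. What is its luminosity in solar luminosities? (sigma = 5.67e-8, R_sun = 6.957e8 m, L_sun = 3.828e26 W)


R = 2.0 * 6.957e8 m = 1.3914e+09 m. L = 4*pi*R^2*sigma*T^4 = 4*pi*(1.3914e+09)^2 * 5.67e-8 * 29603^4 = 1.059350855e+30 W. L/L_sun = 1.059350855e+30 / 3.828e26 = 2767.3742

2767.3742 L_sun


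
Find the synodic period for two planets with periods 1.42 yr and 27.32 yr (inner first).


1/P_syn = |1/P1 - 1/P2| = |1/1.42 - 1/27.32| => P_syn = 1.4979

1.4979 years


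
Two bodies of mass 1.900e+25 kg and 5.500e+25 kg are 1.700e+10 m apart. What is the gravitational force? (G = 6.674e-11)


F = G*m1*m2/r^2 = 6.674e-11 * 1.900e+25 * 5.500e+25 / (1.700e+10)^2 = 6.674e-11 * 1.045e+51 / 2.890e+20 = 2.413e+20

2.413e+20 N


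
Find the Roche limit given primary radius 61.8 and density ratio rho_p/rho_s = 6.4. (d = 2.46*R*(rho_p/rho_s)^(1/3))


d_Roche = 2.46 * 61.8 * 6.4^(1/3) = 282.2606

282.2606


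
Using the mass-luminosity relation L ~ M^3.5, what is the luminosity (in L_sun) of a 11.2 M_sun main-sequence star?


L/L_sun = (M/M_sun)^3.5 = 11.2^3.5 = 4701.7884

4701.7884 L_sun


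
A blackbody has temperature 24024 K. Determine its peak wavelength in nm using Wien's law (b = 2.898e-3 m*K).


lam_max = b / T = 2.898e-3 / 24024 = 1.206e-07 m = 120.6294 nm

120.6294 nm


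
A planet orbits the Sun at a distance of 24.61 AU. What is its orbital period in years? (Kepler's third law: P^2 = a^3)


P = a^(3/2) = 24.61^1.5 = 122.0864

122.0864 years


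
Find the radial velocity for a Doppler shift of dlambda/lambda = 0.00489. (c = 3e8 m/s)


v = (dlambda/lambda) * c = 0.00489 * 3e8 = 1.467e+06

1.467e+06 m/s


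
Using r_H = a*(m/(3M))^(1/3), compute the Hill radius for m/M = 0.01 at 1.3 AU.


r_H = a * (m/3M)^(1/3) = 1.3 * (0.01/3)^(1/3) = 0.1942

0.1942 AU


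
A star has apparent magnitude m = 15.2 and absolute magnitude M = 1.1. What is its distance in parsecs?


d = 10^((m - M + 5)/5) = 10^((15.2 - 1.1 + 5)/5) = 6606.9345

6606.9345 pc


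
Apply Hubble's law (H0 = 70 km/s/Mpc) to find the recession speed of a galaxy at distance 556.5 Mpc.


v = H0 * d = 70 * 556.5 = 38955.0

38955.0 km/s


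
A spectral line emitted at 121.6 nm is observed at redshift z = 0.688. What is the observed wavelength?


lam_obs = lam_emit * (1 + z) = 121.6 * (1 + 0.688) = 205.2608

205.2608 nm


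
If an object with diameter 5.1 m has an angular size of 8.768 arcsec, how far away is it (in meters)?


D = size / theta_rad, theta_rad = 8.768 * pi/(180*3600) = 4.251e-05, D = 119976.1076

119976.1076 m


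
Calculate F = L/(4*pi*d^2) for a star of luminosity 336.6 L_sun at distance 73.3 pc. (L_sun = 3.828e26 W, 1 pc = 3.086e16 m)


F = L / (4*pi*d^2) = 1.289e+29 / (4*pi*(2.262e+18)^2) = 2.004e-09

2.004e-09 W/m^2


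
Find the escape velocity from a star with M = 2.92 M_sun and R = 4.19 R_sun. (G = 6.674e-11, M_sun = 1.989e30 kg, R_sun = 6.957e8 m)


M = 2.92 * 1.989e30 kg = 5.80788e+30 kg; R = 4.19 * 6.957e8 m = 2.914983e+09 m. v_esc = sqrt(2GM/R) = sqrt(2 * 6.674e-11 * 5.80788e+30 / 2.914983e+09) = 515702.1038

515702.1038 m/s


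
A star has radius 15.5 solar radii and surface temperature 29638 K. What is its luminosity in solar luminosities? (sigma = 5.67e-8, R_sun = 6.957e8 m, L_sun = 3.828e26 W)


R = 15.5 * 6.957e8 m = 1.078335e+10 m. L = 4*pi*R^2*sigma*T^4 = 4*pi*(1.078335e+10)^2 * 5.67e-8 * 29638^4 = 6.392870408e+31 W. L/L_sun = 6.392870408e+31 / 3.828e26 = 167002.8842

167002.8842 L_sun


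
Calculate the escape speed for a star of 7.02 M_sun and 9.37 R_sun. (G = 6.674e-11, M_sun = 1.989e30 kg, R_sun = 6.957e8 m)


M = 7.02 * 1.989e30 kg = 1.396278e+31 kg; R = 9.37 * 6.957e8 m = 6.518709e+09 m. v_esc = sqrt(2GM/R) = sqrt(2 * 6.674e-11 * 1.396278e+31 / 6.518709e+09) = 534703.7741

534703.7741 m/s


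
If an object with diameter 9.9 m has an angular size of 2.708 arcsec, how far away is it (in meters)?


D = size / theta_rad, theta_rad = 2.708 * pi/(180*3600) = 1.313e-05, D = 754070.0081

754070.0081 m


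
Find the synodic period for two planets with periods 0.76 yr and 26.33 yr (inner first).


1/P_syn = |1/P1 - 1/P2| = |1/0.76 - 1/26.33| => P_syn = 0.7826

0.7826 years


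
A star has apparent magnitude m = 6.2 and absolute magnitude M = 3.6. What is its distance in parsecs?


d = 10^((m - M + 5)/5) = 10^((6.2 - 3.6 + 5)/5) = 33.1131

33.1131 pc


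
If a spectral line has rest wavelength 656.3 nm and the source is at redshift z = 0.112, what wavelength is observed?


lam_obs = lam_emit * (1 + z) = 656.3 * (1 + 0.112) = 729.8056

729.8056 nm


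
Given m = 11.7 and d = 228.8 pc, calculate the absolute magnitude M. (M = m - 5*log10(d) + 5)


M = m - 5*log10(d) + 5 = 11.7 - 5*log10(228.8) + 5 = 4.9027

4.9027


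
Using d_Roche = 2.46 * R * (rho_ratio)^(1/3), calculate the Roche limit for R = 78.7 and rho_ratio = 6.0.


d_Roche = 2.46 * 78.7 * 6.0^(1/3) = 351.7982

351.7982


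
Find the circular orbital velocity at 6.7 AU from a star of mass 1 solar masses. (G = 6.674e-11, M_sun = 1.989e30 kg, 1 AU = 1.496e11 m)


v = sqrt(GM/r) = sqrt(6.674e-11 * 1.989e+30 / 1.002e+12) = 11508.1972

11508.1972 m/s


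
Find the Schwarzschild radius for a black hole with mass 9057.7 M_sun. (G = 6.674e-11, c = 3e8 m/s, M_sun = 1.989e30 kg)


M = 9057.7 * 1.989e30 kg = 1.80157653e+34 kg. rs = 2GM/c^2 = 2 * 6.674e-11 * 1.80157653e+34 / (3e8)^2 = 2.672e+07

2.672e+07 m


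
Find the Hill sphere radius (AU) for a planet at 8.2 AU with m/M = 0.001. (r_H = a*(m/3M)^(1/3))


r_H = a * (m/3M)^(1/3) = 8.2 * (0.001/3)^(1/3) = 0.5686

0.5686 AU


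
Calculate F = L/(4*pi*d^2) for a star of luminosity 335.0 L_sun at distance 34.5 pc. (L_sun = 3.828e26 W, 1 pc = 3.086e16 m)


F = L / (4*pi*d^2) = 1.282e+29 / (4*pi*(1.065e+18)^2) = 9.003e-09

9.003e-09 W/m^2


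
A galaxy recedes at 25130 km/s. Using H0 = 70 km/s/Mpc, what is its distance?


d = v / H0 = 25130 / 70 = 359.0

359.0 Mpc


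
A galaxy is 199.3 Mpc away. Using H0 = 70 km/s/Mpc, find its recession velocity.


v = H0 * d = 70 * 199.3 = 13951.0

13951.0 km/s


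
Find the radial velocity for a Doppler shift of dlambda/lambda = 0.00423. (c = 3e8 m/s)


v = (dlambda/lambda) * c = 0.00423 * 3e8 = 1.269e+06

1.269e+06 m/s


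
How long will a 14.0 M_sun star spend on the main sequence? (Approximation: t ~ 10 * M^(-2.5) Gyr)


t = 10 * M^(-2.5) = 10 * 14.0^(-2.5) = 0.0136

0.0136 Gyr


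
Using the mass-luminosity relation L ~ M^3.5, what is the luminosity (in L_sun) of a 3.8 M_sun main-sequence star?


L/L_sun = (M/M_sun)^3.5 = 3.8^3.5 = 106.9652

106.9652 L_sun


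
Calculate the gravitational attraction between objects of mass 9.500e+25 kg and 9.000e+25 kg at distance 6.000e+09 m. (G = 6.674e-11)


F = G*m1*m2/r^2 = 6.674e-11 * 9.500e+25 * 9.000e+25 / (6.000e+09)^2 = 6.674e-11 * 8.550e+51 / 3.600e+19 = 1.585e+22

1.585e+22 N


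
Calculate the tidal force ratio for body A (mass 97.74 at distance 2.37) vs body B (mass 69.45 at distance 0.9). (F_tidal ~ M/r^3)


Ratio = (M1/r1^3) / (M2/r2^3) = (97.74/2.37^3) / (69.45/0.9^3) = 0.0771

0.0771


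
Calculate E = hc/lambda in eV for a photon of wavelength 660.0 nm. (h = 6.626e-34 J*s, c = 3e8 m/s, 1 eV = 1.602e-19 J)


E = hc/lambda = 6.626e-34 * 3e8 / 6.600e-07 = 3.012e-19 J = 1.88 eV

1.88 eV


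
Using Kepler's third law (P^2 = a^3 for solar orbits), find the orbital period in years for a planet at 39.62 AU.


P = a^(3/2) = 39.62^1.5 = 249.3858

249.3858 years


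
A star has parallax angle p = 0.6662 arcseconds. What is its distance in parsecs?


d = 1/p = 1/0.6662 = 1.5011

1.5011 pc


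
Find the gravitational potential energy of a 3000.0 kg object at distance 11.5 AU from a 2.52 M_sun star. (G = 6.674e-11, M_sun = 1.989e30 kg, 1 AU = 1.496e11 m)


M = 2.52 * 1.989e30 kg = 5.01228e+30 kg; r = 11.5 AU * 1.496e11 m/AU = 1.7204e+12 m. U = -GM*m/r = -(6.674e-11 * 5.01228e+30 * 3000.0) / 1.7204e+12 = -5.833e+11

-5.833e+11 J


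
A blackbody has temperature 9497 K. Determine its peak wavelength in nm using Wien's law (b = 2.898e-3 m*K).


lam_max = b / T = 2.898e-3 / 9497 = 3.051e-07 m = 305.149 nm

305.149 nm


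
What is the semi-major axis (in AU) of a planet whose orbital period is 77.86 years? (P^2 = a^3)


a = P^(2/3) = 77.86^(2/3) = 18.2338

18.2338 AU


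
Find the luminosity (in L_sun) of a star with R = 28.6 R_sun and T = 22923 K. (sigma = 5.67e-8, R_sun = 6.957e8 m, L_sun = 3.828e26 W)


R = 28.6 * 6.957e8 m = 1.989702e+10 m. L = 4*pi*R^2*sigma*T^4 = 4*pi*(1.989702e+10)^2 * 5.67e-8 * 22923^4 = 7.788517741e+31 W. L/L_sun = 7.788517741e+31 / 3.828e26 = 203461.801

203461.801 L_sun


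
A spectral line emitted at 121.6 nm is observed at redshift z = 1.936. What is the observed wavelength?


lam_obs = lam_emit * (1 + z) = 121.6 * (1 + 1.936) = 357.0176

357.0176 nm


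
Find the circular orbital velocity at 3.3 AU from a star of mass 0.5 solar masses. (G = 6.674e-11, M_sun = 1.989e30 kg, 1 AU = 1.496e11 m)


v = sqrt(GM/r) = sqrt(6.674e-11 * 9.945e+29 / 4.937e+11) = 11595.0527

11595.0527 m/s


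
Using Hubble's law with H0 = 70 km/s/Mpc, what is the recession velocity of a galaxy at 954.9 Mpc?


v = H0 * d = 70 * 954.9 = 66843.0

66843.0 km/s


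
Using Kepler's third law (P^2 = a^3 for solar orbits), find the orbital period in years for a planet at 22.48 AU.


P = a^(3/2) = 22.48^1.5 = 106.5846

106.5846 years


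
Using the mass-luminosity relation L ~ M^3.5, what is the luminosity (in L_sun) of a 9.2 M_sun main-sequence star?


L/L_sun = (M/M_sun)^3.5 = 9.2^3.5 = 2361.8776

2361.8776 L_sun


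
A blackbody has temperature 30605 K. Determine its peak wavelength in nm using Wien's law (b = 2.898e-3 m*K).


lam_max = b / T = 2.898e-3 / 30605 = 9.469e-08 m = 94.6904 nm

94.6904 nm


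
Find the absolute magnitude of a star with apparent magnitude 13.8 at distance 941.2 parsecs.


M = m - 5*log10(d) + 5 = 13.8 - 5*log10(941.2) + 5 = 3.9316

3.9316


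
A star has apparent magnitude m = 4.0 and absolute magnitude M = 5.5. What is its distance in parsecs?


d = 10^((m - M + 5)/5) = 10^((4.0 - 5.5 + 5)/5) = 5.0119

5.0119 pc


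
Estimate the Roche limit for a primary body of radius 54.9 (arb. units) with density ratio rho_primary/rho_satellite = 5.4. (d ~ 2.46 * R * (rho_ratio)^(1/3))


d_Roche = 2.46 * 54.9 * 5.4^(1/3) = 236.9402

236.9402


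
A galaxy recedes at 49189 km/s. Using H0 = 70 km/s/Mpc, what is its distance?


d = v / H0 = 49189 / 70 = 702.7

702.7 Mpc


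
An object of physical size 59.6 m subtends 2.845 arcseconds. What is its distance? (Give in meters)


D = size / theta_rad, theta_rad = 2.845 * pi/(180*3600) = 1.379e-05, D = 4.321e+06

4.321e+06 m


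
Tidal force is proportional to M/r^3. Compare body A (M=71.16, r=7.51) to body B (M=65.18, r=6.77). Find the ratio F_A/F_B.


Ratio = (M1/r1^3) / (M2/r2^3) = (71.16/7.51^3) / (65.18/6.77^3) = 0.7998

0.7998


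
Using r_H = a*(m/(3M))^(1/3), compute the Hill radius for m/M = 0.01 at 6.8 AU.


r_H = a * (m/3M)^(1/3) = 6.8 * (0.01/3)^(1/3) = 1.0158

1.0158 AU


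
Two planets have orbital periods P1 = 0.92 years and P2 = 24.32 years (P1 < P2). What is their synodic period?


1/P_syn = |1/P1 - 1/P2| = |1/0.92 - 1/24.32| => P_syn = 0.9562

0.9562 years


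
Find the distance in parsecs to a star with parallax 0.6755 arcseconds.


d = 1/p = 1/0.6755 = 1.4804

1.4804 pc


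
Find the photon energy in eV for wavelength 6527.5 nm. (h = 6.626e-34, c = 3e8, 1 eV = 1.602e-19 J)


E = hc/lambda = 6.626e-34 * 3e8 / 6.528e-06 = 3.045e-20 J = 0.1901 eV

0.1901 eV


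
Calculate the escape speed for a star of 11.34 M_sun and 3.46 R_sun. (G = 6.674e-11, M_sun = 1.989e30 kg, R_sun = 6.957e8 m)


M = 11.34 * 1.989e30 kg = 2.255526e+31 kg; R = 3.46 * 6.957e8 m = 2.407122e+09 m. v_esc = sqrt(2GM/R) = sqrt(2 * 6.674e-11 * 2.255526e+31 / 2.407122e+09) = 1.118e+06

1.118e+06 m/s


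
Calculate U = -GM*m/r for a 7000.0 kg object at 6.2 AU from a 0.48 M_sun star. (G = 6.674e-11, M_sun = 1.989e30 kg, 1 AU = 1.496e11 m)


M = 0.48 * 1.989e30 kg = 9.5472e+29 kg; r = 6.2 AU * 1.496e11 m/AU = 9.2752e+11 m. U = -GM*m/r = -(6.674e-11 * 9.5472e+29 * 7000.0) / 9.2752e+11 = -4.809e+11

-4.809e+11 J


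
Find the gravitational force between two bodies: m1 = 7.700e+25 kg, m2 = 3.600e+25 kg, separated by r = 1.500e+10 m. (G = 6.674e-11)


F = G*m1*m2/r^2 = 6.674e-11 * 7.700e+25 * 3.600e+25 / (1.500e+10)^2 = 6.674e-11 * 2.772e+51 / 2.250e+20 = 8.222e+20

8.222e+20 N


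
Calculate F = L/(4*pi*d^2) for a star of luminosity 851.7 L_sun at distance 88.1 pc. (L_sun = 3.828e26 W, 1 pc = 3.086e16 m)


F = L / (4*pi*d^2) = 3.260e+29 / (4*pi*(2.719e+18)^2) = 3.510e-09

3.510e-09 W/m^2


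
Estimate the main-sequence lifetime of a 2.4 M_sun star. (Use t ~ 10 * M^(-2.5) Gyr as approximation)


t = 10 * M^(-2.5) = 10 * 2.4^(-2.5) = 1.1207

1.1207 Gyr


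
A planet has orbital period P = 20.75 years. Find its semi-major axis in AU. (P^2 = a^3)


a = P^(2/3) = 20.75^(2/3) = 7.5511

7.5511 AU


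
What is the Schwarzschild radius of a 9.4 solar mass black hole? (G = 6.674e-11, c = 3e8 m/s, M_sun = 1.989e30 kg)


M = 9.4 * 1.989e30 kg = 1.86966e+31 kg. rs = 2GM/c^2 = 2 * 6.674e-11 * 1.86966e+31 / (3e8)^2 = 27729.1352

27729.1352 m


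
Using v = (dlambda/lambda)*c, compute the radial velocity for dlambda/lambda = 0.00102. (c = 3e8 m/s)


v = (dlambda/lambda) * c = 0.00102 * 3e8 = 306000.0

306000.0 m/s


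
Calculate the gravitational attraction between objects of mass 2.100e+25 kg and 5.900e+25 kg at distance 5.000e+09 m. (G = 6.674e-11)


F = G*m1*m2/r^2 = 6.674e-11 * 2.100e+25 * 5.900e+25 / (5.000e+09)^2 = 6.674e-11 * 1.239e+51 / 2.500e+19 = 3.308e+21

3.308e+21 N


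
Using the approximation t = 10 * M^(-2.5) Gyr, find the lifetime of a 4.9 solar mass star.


t = 10 * M^(-2.5) = 10 * 4.9^(-2.5) = 0.1882

0.1882 Gyr


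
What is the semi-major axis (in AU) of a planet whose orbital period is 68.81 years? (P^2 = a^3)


a = P^(2/3) = 68.81^(2/3) = 16.7919

16.7919 AU


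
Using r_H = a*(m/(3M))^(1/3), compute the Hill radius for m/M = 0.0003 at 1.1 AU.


r_H = a * (m/3M)^(1/3) = 1.1 * (0.0003/3)^(1/3) = 0.0511

0.0511 AU


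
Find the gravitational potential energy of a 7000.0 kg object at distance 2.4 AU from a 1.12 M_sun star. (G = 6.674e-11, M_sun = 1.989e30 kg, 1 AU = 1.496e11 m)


M = 1.12 * 1.989e30 kg = 2.22768e+30 kg; r = 2.4 AU * 1.496e11 m/AU = 3.5904e+11 m. U = -GM*m/r = -(6.674e-11 * 2.22768e+30 * 7000.0) / 3.5904e+11 = -2.899e+12

-2.899e+12 J


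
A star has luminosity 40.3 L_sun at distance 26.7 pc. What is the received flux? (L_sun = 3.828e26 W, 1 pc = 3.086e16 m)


F = L / (4*pi*d^2) = 1.543e+28 / (4*pi*(8.240e+17)^2) = 1.808e-09

1.808e-09 W/m^2


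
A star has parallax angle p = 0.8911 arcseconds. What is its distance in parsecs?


d = 1/p = 1/0.8911 = 1.1222

1.1222 pc


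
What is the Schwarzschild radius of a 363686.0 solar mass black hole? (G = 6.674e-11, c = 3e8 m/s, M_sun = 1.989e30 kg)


M = 363686.0 * 1.989e30 kg = 7.23371454e+35 kg. rs = 2GM/c^2 = 2 * 6.674e-11 * 7.23371454e+35 / (3e8)^2 = 1.073e+09

1.073e+09 m


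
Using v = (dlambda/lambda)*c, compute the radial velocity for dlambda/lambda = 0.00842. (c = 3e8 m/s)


v = (dlambda/lambda) * c = 0.00842 * 3e8 = 2.526e+06

2.526e+06 m/s


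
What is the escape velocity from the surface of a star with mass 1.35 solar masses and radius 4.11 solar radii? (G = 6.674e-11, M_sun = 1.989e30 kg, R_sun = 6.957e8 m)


M = 1.35 * 1.989e30 kg = 2.68515e+30 kg; R = 4.11 * 6.957e8 m = 2.859327e+09 m. v_esc = sqrt(2GM/R) = sqrt(2 * 6.674e-11 * 2.68515e+30 / 2.859327e+09) = 354046.6278

354046.6278 m/s


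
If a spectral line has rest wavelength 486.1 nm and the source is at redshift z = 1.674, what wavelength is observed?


lam_obs = lam_emit * (1 + z) = 486.1 * (1 + 1.674) = 1299.8314

1299.8314 nm


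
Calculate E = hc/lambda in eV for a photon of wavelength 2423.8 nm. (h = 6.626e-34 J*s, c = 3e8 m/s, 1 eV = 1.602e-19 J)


E = hc/lambda = 6.626e-34 * 3e8 / 2.424e-06 = 8.201e-20 J = 0.5119 eV

0.5119 eV


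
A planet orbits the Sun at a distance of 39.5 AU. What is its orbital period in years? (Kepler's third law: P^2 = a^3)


P = a^(3/2) = 39.5^1.5 = 248.2537

248.2537 years


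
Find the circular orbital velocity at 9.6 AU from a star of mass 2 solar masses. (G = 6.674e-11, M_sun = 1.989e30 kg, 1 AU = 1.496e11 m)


v = sqrt(GM/r) = sqrt(6.674e-11 * 3.978e+30 / 1.436e+12) = 13596.4045

13596.4045 m/s


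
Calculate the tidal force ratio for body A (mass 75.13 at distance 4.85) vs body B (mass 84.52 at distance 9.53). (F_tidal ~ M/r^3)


Ratio = (M1/r1^3) / (M2/r2^3) = (75.13/4.85^3) / (84.52/9.53^3) = 6.7438

6.7438


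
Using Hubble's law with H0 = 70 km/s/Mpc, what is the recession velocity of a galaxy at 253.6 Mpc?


v = H0 * d = 70 * 253.6 = 17752.0

17752.0 km/s


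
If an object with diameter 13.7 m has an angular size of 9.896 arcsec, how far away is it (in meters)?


D = size / theta_rad, theta_rad = 9.896 * pi/(180*3600) = 4.798e-05, D = 285552.5309

285552.5309 m


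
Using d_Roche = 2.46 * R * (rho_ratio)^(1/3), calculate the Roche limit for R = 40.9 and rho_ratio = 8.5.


d_Roche = 2.46 * 40.9 * 8.5^(1/3) = 205.3358

205.3358


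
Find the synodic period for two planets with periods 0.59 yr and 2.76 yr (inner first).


1/P_syn = |1/P1 - 1/P2| = |1/0.59 - 1/2.76| => P_syn = 0.7504

0.7504 years


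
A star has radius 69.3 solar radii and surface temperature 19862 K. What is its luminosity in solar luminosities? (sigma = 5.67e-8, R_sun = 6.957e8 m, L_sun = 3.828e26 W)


R = 69.3 * 6.957e8 m = 4.821201e+10 m. L = 4*pi*R^2*sigma*T^4 = 4*pi*(4.821201e+10)^2 * 5.67e-8 * 19862^4 = 2.57748003e+32 W. L/L_sun = 2.57748003e+32 / 3.828e26 = 673322.8918

673322.8918 L_sun


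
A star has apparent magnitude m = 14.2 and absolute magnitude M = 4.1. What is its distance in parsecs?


d = 10^((m - M + 5)/5) = 10^((14.2 - 4.1 + 5)/5) = 1047.1285

1047.1285 pc


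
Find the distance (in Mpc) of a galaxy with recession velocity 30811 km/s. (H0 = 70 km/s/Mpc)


d = v / H0 = 30811 / 70 = 440.1571

440.1571 Mpc


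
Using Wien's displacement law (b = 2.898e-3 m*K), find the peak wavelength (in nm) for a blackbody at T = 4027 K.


lam_max = b / T = 2.898e-3 / 4027 = 7.196e-07 m = 719.6424 nm

719.6424 nm


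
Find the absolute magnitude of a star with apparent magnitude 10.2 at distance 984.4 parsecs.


M = m - 5*log10(d) + 5 = 10.2 - 5*log10(984.4) + 5 = 0.2341

0.2341


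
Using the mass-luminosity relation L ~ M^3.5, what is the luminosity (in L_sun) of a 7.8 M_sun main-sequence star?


L/L_sun = (M/M_sun)^3.5 = 7.8^3.5 = 1325.3516

1325.3516 L_sun


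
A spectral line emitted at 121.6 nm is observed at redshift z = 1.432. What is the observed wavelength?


lam_obs = lam_emit * (1 + z) = 121.6 * (1 + 1.432) = 295.7312

295.7312 nm


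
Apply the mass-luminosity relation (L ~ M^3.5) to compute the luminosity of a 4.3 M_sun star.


L/L_sun = (M/M_sun)^3.5 = 4.3^3.5 = 164.8692

164.8692 L_sun


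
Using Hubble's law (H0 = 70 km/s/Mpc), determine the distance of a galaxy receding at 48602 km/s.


d = v / H0 = 48602 / 70 = 694.3143

694.3143 Mpc


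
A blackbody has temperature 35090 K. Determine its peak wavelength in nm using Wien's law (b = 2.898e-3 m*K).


lam_max = b / T = 2.898e-3 / 35090 = 8.259e-08 m = 82.5876 nm

82.5876 nm


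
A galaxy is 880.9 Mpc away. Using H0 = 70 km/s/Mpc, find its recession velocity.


v = H0 * d = 70 * 880.9 = 61663.0

61663.0 km/s


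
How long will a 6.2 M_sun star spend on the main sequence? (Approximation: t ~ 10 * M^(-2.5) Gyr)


t = 10 * M^(-2.5) = 10 * 6.2^(-2.5) = 0.1045

0.1045 Gyr


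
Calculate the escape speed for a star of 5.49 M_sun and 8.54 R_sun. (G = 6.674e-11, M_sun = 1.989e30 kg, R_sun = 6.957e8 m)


M = 5.49 * 1.989e30 kg = 1.091961e+31 kg; R = 8.54 * 6.957e8 m = 5.941278e+09 m. v_esc = sqrt(2GM/R) = sqrt(2 * 6.674e-11 * 1.091961e+31 / 5.941278e+09) = 495303.8751

495303.8751 m/s


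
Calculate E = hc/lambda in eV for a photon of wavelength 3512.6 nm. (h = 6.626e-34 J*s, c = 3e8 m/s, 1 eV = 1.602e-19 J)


E = hc/lambda = 6.626e-34 * 3e8 / 3.513e-06 = 5.659e-20 J = 0.3532 eV

0.3532 eV


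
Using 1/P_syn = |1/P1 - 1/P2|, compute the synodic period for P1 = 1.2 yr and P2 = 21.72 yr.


1/P_syn = |1/P1 - 1/P2| = |1/1.2 - 1/21.72| => P_syn = 1.2702

1.2702 years


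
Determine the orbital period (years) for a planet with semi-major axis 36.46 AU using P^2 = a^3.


P = a^(3/2) = 36.46^1.5 = 220.1532

220.1532 years


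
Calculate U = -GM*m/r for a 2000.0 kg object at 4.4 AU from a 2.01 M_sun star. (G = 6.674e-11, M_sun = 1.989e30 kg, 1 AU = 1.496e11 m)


M = 2.01 * 1.989e30 kg = 3.99789e+30 kg; r = 4.4 AU * 1.496e11 m/AU = 6.5824e+11 m. U = -GM*m/r = -(6.674e-11 * 3.99789e+30 * 2000.0) / 6.5824e+11 = -8.107e+11

-8.107e+11 J


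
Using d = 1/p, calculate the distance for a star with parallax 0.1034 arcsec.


d = 1/p = 1/0.1034 = 9.6712

9.6712 pc


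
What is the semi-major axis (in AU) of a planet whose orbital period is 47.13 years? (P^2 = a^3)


a = P^(2/3) = 47.13^(2/3) = 13.0476

13.0476 AU


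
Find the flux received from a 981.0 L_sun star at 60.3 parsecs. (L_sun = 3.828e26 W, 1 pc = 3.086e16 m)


F = L / (4*pi*d^2) = 3.755e+29 / (4*pi*(1.861e+18)^2) = 8.630e-09

8.630e-09 W/m^2


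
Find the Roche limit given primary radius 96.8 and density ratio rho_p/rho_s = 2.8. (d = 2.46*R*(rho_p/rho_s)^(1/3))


d_Roche = 2.46 * 96.8 * 2.8^(1/3) = 335.6318

335.6318


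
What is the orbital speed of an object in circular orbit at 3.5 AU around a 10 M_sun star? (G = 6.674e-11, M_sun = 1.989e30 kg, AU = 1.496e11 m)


v = sqrt(GM/r) = sqrt(6.674e-11 * 1.989e+31 / 5.236e+11) = 50351.2984

50351.2984 m/s


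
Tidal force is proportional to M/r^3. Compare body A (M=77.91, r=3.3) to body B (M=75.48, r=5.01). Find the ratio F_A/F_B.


Ratio = (M1/r1^3) / (M2/r2^3) = (77.91/3.3^3) / (75.48/5.01^3) = 3.6119

3.6119


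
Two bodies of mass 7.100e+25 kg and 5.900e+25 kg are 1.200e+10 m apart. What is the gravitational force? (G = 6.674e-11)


F = G*m1*m2/r^2 = 6.674e-11 * 7.100e+25 * 5.900e+25 / (1.200e+10)^2 = 6.674e-11 * 4.189e+51 / 1.440e+20 = 1.941e+21

1.941e+21 N


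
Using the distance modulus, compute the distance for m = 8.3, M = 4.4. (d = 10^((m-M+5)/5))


d = 10^((m - M + 5)/5) = 10^((8.3 - 4.4 + 5)/5) = 60.256

60.256 pc


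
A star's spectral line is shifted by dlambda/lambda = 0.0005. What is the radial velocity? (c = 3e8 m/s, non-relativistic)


v = (dlambda/lambda) * c = 0.0005 * 3e8 = 150000.0

150000.0 m/s


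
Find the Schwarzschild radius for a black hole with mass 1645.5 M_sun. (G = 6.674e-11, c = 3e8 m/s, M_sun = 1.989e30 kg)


M = 1645.5 * 1.989e30 kg = 3.2728995e+33 kg. rs = 2GM/c^2 = 2 * 6.674e-11 * 3.2728995e+33 / (3e8)^2 = 4.854e+06

4.854e+06 m


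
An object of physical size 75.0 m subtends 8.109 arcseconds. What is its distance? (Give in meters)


D = size / theta_rad, theta_rad = 8.109 * pi/(180*3600) = 3.931e-05, D = 1.908e+06

1.908e+06 m


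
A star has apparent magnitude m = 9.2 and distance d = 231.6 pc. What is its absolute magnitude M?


M = m - 5*log10(d) + 5 = 9.2 - 5*log10(231.6) + 5 = 2.3763

2.3763


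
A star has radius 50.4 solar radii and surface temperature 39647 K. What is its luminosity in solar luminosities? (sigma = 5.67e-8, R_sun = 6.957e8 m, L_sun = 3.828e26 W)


R = 50.4 * 6.957e8 m = 3.506328e+10 m. L = 4*pi*R^2*sigma*T^4 = 4*pi*(3.506328e+10)^2 * 5.67e-8 * 39647^4 = 2.164408973e+33 W. L/L_sun = 2.164408973e+33 / 3.828e26 = 5.654e+06

5.654e+06 L_sun


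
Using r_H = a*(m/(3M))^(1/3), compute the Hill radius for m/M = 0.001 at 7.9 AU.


r_H = a * (m/3M)^(1/3) = 7.9 * (0.001/3)^(1/3) = 0.5478

0.5478 AU


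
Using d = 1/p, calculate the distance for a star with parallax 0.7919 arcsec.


d = 1/p = 1/0.7919 = 1.2628

1.2628 pc


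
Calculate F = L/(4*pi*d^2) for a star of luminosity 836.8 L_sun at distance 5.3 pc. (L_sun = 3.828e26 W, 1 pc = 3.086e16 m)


F = L / (4*pi*d^2) = 3.203e+29 / (4*pi*(1.636e+17)^2) = 9.529e-07

9.529e-07 W/m^2


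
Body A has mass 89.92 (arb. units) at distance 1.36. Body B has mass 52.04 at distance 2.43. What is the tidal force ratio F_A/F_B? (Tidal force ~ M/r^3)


Ratio = (M1/r1^3) / (M2/r2^3) = (89.92/1.36^3) / (52.04/2.43^3) = 9.8565

9.8565


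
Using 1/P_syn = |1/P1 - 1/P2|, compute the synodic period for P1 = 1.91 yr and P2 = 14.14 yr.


1/P_syn = |1/P1 - 1/P2| = |1/1.91 - 1/14.14| => P_syn = 2.2083

2.2083 years


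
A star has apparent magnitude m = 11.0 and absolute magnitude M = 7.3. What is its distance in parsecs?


d = 10^((m - M + 5)/5) = 10^((11.0 - 7.3 + 5)/5) = 54.9541

54.9541 pc


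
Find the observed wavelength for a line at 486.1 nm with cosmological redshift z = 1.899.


lam_obs = lam_emit * (1 + z) = 486.1 * (1 + 1.899) = 1409.2039

1409.2039 nm


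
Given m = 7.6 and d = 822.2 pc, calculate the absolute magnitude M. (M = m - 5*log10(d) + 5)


M = m - 5*log10(d) + 5 = 7.6 - 5*log10(822.2) + 5 = -1.9749

-1.9749


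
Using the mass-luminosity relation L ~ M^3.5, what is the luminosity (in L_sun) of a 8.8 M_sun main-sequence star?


L/L_sun = (M/M_sun)^3.5 = 8.8^3.5 = 2021.5726

2021.5726 L_sun


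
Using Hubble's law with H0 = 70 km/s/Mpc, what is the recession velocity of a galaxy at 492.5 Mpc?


v = H0 * d = 70 * 492.5 = 34475.0

34475.0 km/s


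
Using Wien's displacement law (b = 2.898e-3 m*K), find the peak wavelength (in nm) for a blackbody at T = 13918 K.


lam_max = b / T = 2.898e-3 / 13918 = 2.082e-07 m = 208.2196 nm

208.2196 nm


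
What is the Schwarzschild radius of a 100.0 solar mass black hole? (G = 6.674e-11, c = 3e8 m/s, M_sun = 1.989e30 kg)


M = 100.0 * 1.989e30 kg = 1.989e+32 kg. rs = 2GM/c^2 = 2 * 6.674e-11 * 1.989e+32 / (3e8)^2 = 294990.8

294990.8 m


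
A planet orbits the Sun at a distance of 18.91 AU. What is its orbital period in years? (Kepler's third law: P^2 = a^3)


P = a^(3/2) = 18.91^1.5 = 82.2313

82.2313 years


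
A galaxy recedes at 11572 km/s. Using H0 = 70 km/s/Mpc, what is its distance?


d = v / H0 = 11572 / 70 = 165.3143

165.3143 Mpc


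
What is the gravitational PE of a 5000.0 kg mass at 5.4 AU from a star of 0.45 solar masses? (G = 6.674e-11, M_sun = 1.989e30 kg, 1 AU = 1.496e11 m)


M = 0.45 * 1.989e30 kg = 8.9505e+29 kg; r = 5.4 AU * 1.496e11 m/AU = 8.0784e+11 m. U = -GM*m/r = -(6.674e-11 * 8.9505e+29 * 5000.0) / 8.0784e+11 = -3.697e+11

-3.697e+11 J


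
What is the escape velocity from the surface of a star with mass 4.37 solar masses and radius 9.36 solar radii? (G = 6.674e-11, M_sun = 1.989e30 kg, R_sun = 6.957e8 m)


M = 4.37 * 1.989e30 kg = 8.69193e+30 kg; R = 9.36 * 6.957e8 m = 6.511752e+09 m. v_esc = sqrt(2GM/R) = sqrt(2 * 6.674e-11 * 8.69193e+30 / 6.511752e+09) = 422101.8766

422101.8766 m/s


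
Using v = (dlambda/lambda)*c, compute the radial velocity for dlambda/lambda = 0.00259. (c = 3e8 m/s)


v = (dlambda/lambda) * c = 0.00259 * 3e8 = 777000.0

777000.0 m/s


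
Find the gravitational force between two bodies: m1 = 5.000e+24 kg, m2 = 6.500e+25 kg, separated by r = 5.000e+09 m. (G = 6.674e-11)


F = G*m1*m2/r^2 = 6.674e-11 * 5.000e+24 * 6.500e+25 / (5.000e+09)^2 = 6.674e-11 * 3.250e+50 / 2.500e+19 = 8.676e+20

8.676e+20 N


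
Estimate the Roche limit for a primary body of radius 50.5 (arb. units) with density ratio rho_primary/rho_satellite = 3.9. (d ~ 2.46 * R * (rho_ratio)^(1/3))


d_Roche = 2.46 * 50.5 * 3.9^(1/3) = 195.5456

195.5456


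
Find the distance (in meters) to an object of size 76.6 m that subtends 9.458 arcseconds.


D = size / theta_rad, theta_rad = 9.458 * pi/(180*3600) = 4.585e-05, D = 1.671e+06

1.671e+06 m


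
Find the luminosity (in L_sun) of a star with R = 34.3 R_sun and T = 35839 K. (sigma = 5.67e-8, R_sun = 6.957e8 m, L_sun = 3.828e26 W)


R = 34.3 * 6.957e8 m = 2.386251e+10 m. L = 4*pi*R^2*sigma*T^4 = 4*pi*(2.386251e+10)^2 * 5.67e-8 * 35839^4 = 6.693429642e+32 W. L/L_sun = 6.693429642e+32 / 3.828e26 = 1.749e+06

1.749e+06 L_sun


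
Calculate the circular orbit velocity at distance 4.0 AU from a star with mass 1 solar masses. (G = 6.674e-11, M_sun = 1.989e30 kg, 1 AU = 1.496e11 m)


v = sqrt(GM/r) = sqrt(6.674e-11 * 1.989e+30 / 5.984e+11) = 14894.1149

14894.1149 m/s


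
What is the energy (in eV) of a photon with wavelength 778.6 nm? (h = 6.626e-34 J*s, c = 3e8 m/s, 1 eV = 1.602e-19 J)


E = hc/lambda = 6.626e-34 * 3e8 / 7.786e-07 = 2.553e-19 J = 1.5937 eV

1.5937 eV


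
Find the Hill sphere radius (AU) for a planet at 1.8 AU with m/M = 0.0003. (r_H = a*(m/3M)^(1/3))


r_H = a * (m/3M)^(1/3) = 1.8 * (0.0003/3)^(1/3) = 0.0835

0.0835 AU


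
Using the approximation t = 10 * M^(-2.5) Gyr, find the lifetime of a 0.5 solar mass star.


t = 10 * M^(-2.5) = 10 * 0.5^(-2.5) = 56.5685

56.5685 Gyr


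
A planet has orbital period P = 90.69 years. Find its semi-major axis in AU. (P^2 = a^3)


a = P^(2/3) = 90.69^(2/3) = 20.1855

20.1855 AU


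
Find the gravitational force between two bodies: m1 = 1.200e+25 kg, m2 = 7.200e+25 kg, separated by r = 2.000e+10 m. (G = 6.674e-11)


F = G*m1*m2/r^2 = 6.674e-11 * 1.200e+25 * 7.200e+25 / (2.000e+10)^2 = 6.674e-11 * 8.640e+50 / 4.000e+20 = 1.442e+20

1.442e+20 N


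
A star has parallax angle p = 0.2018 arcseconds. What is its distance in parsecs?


d = 1/p = 1/0.2018 = 4.9554

4.9554 pc


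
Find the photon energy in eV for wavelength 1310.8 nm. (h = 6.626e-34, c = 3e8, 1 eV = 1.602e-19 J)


E = hc/lambda = 6.626e-34 * 3e8 / 1.311e-06 = 1.516e-19 J = 0.9466 eV

0.9466 eV


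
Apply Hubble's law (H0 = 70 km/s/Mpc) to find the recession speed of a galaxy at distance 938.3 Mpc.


v = H0 * d = 70 * 938.3 = 65681.0

65681.0 km/s


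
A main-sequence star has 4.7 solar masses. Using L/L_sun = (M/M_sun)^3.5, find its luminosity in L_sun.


L/L_sun = (M/M_sun)^3.5 = 4.7^3.5 = 225.0829

225.0829 L_sun


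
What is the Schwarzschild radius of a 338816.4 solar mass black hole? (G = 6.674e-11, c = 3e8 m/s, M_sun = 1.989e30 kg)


M = 338816.4 * 1.989e30 kg = 6.739058196e+35 kg. rs = 2GM/c^2 = 2 * 6.674e-11 * 6.739058196e+35 / (3e8)^2 = 9.995e+08

9.995e+08 m
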